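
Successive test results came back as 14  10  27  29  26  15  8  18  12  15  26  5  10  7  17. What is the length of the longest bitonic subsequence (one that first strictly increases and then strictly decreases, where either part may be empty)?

8

inc[i] = longest strictly increasing subsequence ending at i; dec[i] = longest strictly decreasing subsequence starting at i:
i:      1  2  3  4  5  6  7  8  9 10 11 12 13 14 15
a[i]:  14 10 27 29 26 15  8 18 12 15 26  5 10  7 17
inc:    1  1  2  3  2  2  1  3  2  3  4  1  2  2  4
dec:    4  3  6  6  5  4  2  4  3  3  3  1  2  1  1
Best peak at i=4 (value 29): inc=3, dec=6, length 3+6−1 = 8.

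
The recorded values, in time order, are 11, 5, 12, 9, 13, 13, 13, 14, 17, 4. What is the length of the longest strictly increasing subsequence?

Track the smallest tail for each achievable length (strict):
11 → extends → [11]
5 → replaces 11 → [5]
12 → extends → [5, 12]
9 → replaces 12 → [5, 9]
13 → extends → [5, 9, 13]
13 → already a tail → [5, 9, 13]
13 → already a tail → [5, 9, 13]
14 → extends → [5, 9, 13, 14]
17 → extends → [5, 9, 13, 14, 17]
4 → replaces 5 → [4, 9, 13, 14, 17]
Five tails, so the longest strictly increasing subsequence has length 5 (e.g. 11, 12, 13, 14, 17).

5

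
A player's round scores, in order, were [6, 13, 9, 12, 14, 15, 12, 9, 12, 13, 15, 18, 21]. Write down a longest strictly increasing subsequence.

6, 9, 12, 14, 15, 18, 21

Patience tails give the LIS length; then backtrack through the dp parents:
6 → extends → [6]
13 → extends → [6, 13]
9 → replaces 13 → [6, 9]
12 → extends → [6, 9, 12]
14 → extends → [6, 9, 12, 14]
15 → extends → [6, 9, 12, 14, 15]
12 → already a tail → [6, 9, 12, 14, 15]
9 → already a tail → [6, 9, 12, 14, 15]
12 → already a tail → [6, 9, 12, 14, 15]
13 → replaces 14 → [6, 9, 12, 13, 15]
15 → already a tail → [6, 9, 12, 13, 15]
18 → extends → [6, 9, 12, 13, 15, 18]
21 → extends → [6, 9, 12, 13, 15, 18, 21]
Length 7; one witness is 6, 9, 12, 14, 15, 18, 21.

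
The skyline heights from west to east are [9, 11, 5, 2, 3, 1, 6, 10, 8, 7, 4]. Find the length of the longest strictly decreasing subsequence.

5

Negate each value so 'decreasing' becomes 'increasing', then run patience tails on the negated sequence:
-9 → extends → [-9]
-11 → replaces -9 → [-11]
-5 → extends → [-11, -5]
-2 → extends → [-11, -5, -2]
-3 → replaces -2 → [-11, -5, -3]
-1 → extends → [-11, -5, -3, -1]
-6 → replaces -5 → [-11, -6, -3, -1]
-10 → replaces -6 → [-11, -10, -3, -1]
-8 → replaces -3 → [-11, -10, -8, -1]
-7 → replaces -1 → [-11, -10, -8, -7]
-4 → extends → [-11, -10, -8, -7, -4]
Five tails, so the longest strictly decreasing subsequence of the original has length 5.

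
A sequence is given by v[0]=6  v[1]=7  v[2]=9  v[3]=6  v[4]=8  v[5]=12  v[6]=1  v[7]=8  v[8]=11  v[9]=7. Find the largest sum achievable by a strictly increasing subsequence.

34

Let S[i] be the best sum of a strictly increasing subsequence ending at i:
i:      0  1  2  3  4  5  6  7  8  9
v[i]:   6  7  9  6  8 12  1  8 11  7
S:      6 13 22  6 21 34  1 21 33 13
Maximum is 34 (e.g. 6 + 7 + 9 + 12).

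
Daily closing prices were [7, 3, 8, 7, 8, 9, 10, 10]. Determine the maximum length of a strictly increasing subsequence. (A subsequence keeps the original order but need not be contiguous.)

5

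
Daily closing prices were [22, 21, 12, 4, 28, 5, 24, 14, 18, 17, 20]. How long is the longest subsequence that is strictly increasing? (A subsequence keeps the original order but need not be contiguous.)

Let dp[i] be the length of the longest such subsequence ending at index i:
i:      1  2  3  4  5  6  7  8  9 10 11
a[i]:  22 21 12  4 28  5 24 14 18 17 20
dp:     1  1  1  1  2  2  3  3  4  4  5
Maximum dp value is 5.

5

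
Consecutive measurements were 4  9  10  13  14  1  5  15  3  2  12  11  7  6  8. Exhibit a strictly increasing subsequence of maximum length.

Patience tails give the LIS length; then backtrack through the dp parents:
4 → extends → [4]
9 → extends → [4, 9]
10 → extends → [4, 9, 10]
13 → extends → [4, 9, 10, 13]
14 → extends → [4, 9, 10, 13, 14]
1 → replaces 4 → [1, 9, 10, 13, 14]
5 → replaces 9 → [1, 5, 10, 13, 14]
15 → extends → [1, 5, 10, 13, 14, 15]
3 → replaces 5 → [1, 3, 10, 13, 14, 15]
2 → replaces 3 → [1, 2, 10, 13, 14, 15]
12 → replaces 13 → [1, 2, 10, 12, 14, 15]
11 → replaces 12 → [1, 2, 10, 11, 14, 15]
7 → replaces 10 → [1, 2, 7, 11, 14, 15]
6 → replaces 7 → [1, 2, 6, 11, 14, 15]
8 → replaces 11 → [1, 2, 6, 8, 14, 15]
Length 6; one witness is 4, 9, 10, 13, 14, 15.

4, 9, 10, 13, 14, 15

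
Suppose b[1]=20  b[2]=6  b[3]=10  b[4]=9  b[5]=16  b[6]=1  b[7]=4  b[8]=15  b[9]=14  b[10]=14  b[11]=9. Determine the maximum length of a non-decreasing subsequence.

4

Track the smallest tail for each achievable length (allowing ties):
20 → extends → [20]
6 → replaces 20 → [6]
10 → extends → [6, 10]
9 → replaces 10 → [6, 9]
16 → extends → [6, 9, 16]
1 → replaces 6 → [1, 9, 16]
4 → replaces 9 → [1, 4, 16]
15 → replaces 16 → [1, 4, 15]
14 → replaces 15 → [1, 4, 14]
14 → extends → [1, 4, 14, 14]
9 → replaces 14 → [1, 4, 9, 14]
Four tails, so the longest non-decreasing subsequence has length 4 (e.g. 6, 10, 14, 14).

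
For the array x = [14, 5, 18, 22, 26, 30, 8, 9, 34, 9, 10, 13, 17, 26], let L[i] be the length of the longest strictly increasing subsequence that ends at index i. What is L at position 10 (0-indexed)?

dp[i] = 1 + max{dp[j] : j<i, x[j]<x[i]} (or 1 if no such j):
i:      0  1  2  3  4  5  6  7  8  9 10 11 12 13
x[i]:  14  5 18 22 26 30  8  9 34  9 10 13 17 26
dp:     1  1  2  3  4  5  2  3  6  3  4  5  6  7
At index 10 the value is 4.

4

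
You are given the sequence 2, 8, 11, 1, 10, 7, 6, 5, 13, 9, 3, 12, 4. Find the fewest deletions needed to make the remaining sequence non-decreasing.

Fewest deletions = n − (longest non-decreasing subsequence).
Patience tails:
2 → extends → [2]
8 → extends → [2, 8]
11 → extends → [2, 8, 11]
1 → replaces 2 → [1, 8, 11]
10 → replaces 11 → [1, 8, 10]
7 → replaces 8 → [1, 7, 10]
6 → replaces 7 → [1, 6, 10]
5 → replaces 6 → [1, 5, 10]
13 → extends → [1, 5, 10, 13]
9 → replaces 10 → [1, 5, 9, 13]
3 → replaces 5 → [1, 3, 9, 13]
12 → replaces 13 → [1, 3, 9, 12]
4 → replaces 9 → [1, 3, 4, 12]
Longest non-decreasing subsequence has length 4, so deletions = 13 − 4 = 9.

9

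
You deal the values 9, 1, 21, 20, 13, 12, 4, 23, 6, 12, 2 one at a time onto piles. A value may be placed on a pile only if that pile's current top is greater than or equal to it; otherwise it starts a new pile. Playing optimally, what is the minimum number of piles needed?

4

The minimum number of non-increasing subsequences covering a sequence equals the length of its longest strictly increasing subsequence.
LIS length is 4 (e.g. 1, 4, 6, 12), so 4 piles are needed.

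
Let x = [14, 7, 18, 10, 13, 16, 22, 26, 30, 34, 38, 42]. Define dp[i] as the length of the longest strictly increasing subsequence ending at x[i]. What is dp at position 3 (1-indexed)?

dp[i] = 1 + max{dp[j] : j<i, x[j]<x[i]} (or 1 if no such j):
i:      1  2  3  4  5  6  7  8  9 10 11 12
x[i]:  14  7 18 10 13 16 22 26 30 34 38 42
dp:     1  1  2  2  3  4  5  6  7  8  9 10
At index 3 the value is 2.

2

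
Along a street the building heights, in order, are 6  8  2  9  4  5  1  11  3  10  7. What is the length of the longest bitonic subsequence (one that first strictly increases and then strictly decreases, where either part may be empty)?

inc[i] = longest strictly increasing subsequence ending at i; dec[i] = longest strictly decreasing subsequence starting at i:
i:      1  2  3  4  5  6  7  8  9 10 11
a[i]:   6  8  2  9  4  5  1 11  3 10  7
inc:    1  2  1  3  2  3  1  4  2  4  4
dec:    3  3  2  3  2  2  1  3  1  2  1
Best peak at i=8 (value 11): inc=4, dec=3, length 4+3−1 = 6.

6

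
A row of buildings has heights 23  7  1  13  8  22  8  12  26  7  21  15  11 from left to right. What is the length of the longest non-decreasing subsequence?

5

Let dp[i] be the length of the longest such subsequence ending at index i:
i:      1  2  3  4  5  6  7  8  9 10 11 12 13
a[i]:  23  7  1 13  8 22  8 12 26  7 21 15 11
dp:     1  1  1  2  2  3  3  4  5  2  5  5  4
Maximum dp value is 5.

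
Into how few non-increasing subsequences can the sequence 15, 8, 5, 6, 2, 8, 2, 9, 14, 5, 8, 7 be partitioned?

5

Place each on the leftmost legal pile:
15 → new pile 1 (tops now [15])
8 → pile 1 (tops now [8])
5 → pile 1 (tops now [5])
6 → new pile 2 (tops now [5, 6])
2 → pile 1 (tops now [2, 6])
8 → new pile 3 (tops now [2, 6, 8])
2 → pile 1 (tops now [2, 6, 8])
9 → new pile 4 (tops now [2, 6, 8, 9])
14 → new pile 5 (tops now [2, 6, 8, 9, 14])
5 → pile 2 (tops now [2, 5, 8, 9, 14])
8 → pile 3 (tops now [2, 5, 8, 9, 14])
7 → pile 3 (tops now [2, 5, 7, 9, 14])
Five piles.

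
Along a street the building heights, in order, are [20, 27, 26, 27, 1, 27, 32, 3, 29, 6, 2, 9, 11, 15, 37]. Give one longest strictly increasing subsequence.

1, 3, 6, 9, 11, 15, 37

Patience tails give the LIS length; then backtrack through the dp parents:
20 → extends → [20]
27 → extends → [20, 27]
26 → replaces 27 → [20, 26]
27 → extends → [20, 26, 27]
1 → replaces 20 → [1, 26, 27]
27 → already a tail → [1, 26, 27]
32 → extends → [1, 26, 27, 32]
3 → replaces 26 → [1, 3, 27, 32]
29 → replaces 32 → [1, 3, 27, 29]
6 → replaces 27 → [1, 3, 6, 29]
2 → replaces 3 → [1, 2, 6, 29]
9 → replaces 29 → [1, 2, 6, 9]
11 → extends → [1, 2, 6, 9, 11]
15 → extends → [1, 2, 6, 9, 11, 15]
37 → extends → [1, 2, 6, 9, 11, 15, 37]
Length 7; one witness is 1, 3, 6, 9, 11, 15, 37.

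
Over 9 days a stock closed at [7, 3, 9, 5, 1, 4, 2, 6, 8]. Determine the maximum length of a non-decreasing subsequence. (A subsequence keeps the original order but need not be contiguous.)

Track the smallest tail for each achievable length (allowing ties):
7 → extends → [7]
3 → replaces 7 → [3]
9 → extends → [3, 9]
5 → replaces 9 → [3, 5]
1 → replaces 3 → [1, 5]
4 → replaces 5 → [1, 4]
2 → replaces 4 → [1, 2]
6 → extends → [1, 2, 6]
8 → extends → [1, 2, 6, 8]
Four tails, so the longest non-decreasing subsequence has length 4 (e.g. 3, 5, 6, 8).

4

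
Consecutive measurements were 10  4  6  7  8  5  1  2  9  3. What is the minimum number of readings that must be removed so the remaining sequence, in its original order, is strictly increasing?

Fewest deletions = n − (longest strictly increasing subsequence).
Patience tails:
10 → extends → [10]
4 → replaces 10 → [4]
6 → extends → [4, 6]
7 → extends → [4, 6, 7]
8 → extends → [4, 6, 7, 8]
5 → replaces 6 → [4, 5, 7, 8]
1 → replaces 4 → [1, 5, 7, 8]
2 → replaces 5 → [1, 2, 7, 8]
9 → extends → [1, 2, 7, 8, 9]
3 → replaces 7 → [1, 2, 3, 8, 9]
Longest strictly increasing subsequence has length 5, so deletions = 10 − 5 = 5.

5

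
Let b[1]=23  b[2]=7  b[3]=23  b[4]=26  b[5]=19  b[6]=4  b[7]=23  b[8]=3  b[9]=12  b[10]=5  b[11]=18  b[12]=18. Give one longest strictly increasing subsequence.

Patience tails give the LIS length; then backtrack through the dp parents:
23 → extends → [23]
7 → replaces 23 → [7]
23 → extends → [7, 23]
26 → extends → [7, 23, 26]
19 → replaces 23 → [7, 19, 26]
4 → replaces 7 → [4, 19, 26]
23 → replaces 26 → [4, 19, 23]
3 → replaces 4 → [3, 19, 23]
12 → replaces 19 → [3, 12, 23]
5 → replaces 12 → [3, 5, 23]
18 → replaces 23 → [3, 5, 18]
18 → already a tail → [3, 5, 18]
Length 3; one witness is 7, 23, 26.

7, 23, 26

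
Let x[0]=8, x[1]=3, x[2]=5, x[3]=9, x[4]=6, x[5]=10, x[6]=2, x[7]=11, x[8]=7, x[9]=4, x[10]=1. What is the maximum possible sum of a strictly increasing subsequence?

38

Let S[i] be the best sum of a strictly increasing subsequence ending at i:
i:      0  1  2  3  4  5  6  7  8  9 10
x[i]:   8  3  5  9  6 10  2 11  7  4  1
S:      8  3  8 17 14 27  2 38 21  7  1
Maximum is 38 (e.g. 3 + 5 + 9 + 10 + 11).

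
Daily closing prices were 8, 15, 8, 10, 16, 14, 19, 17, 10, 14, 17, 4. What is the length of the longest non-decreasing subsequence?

Let dp[i] be the length of the longest such subsequence ending at index i:
i:      1  2  3  4  5  6  7  8  9 10 11 12
a[i]:   8 15  8 10 16 14 19 17 10 14 17  4
dp:     1  2  2  3  4  4  5  5  4  5  6  1
Maximum dp value is 6.

6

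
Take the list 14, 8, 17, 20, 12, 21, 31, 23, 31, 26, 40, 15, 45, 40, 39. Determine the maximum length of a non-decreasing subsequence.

8

Track the smallest tail for each achievable length (allowing ties):
14 → extends → [14]
8 → replaces 14 → [8]
17 → extends → [8, 17]
20 → extends → [8, 17, 20]
12 → replaces 17 → [8, 12, 20]
21 → extends → [8, 12, 20, 21]
31 → extends → [8, 12, 20, 21, 31]
23 → replaces 31 → [8, 12, 20, 21, 23]
31 → extends → [8, 12, 20, 21, 23, 31]
26 → replaces 31 → [8, 12, 20, 21, 23, 26]
40 → extends → [8, 12, 20, 21, 23, 26, 40]
15 → replaces 20 → [8, 12, 15, 21, 23, 26, 40]
45 → extends → [8, 12, 15, 21, 23, 26, 40, 45]
40 → replaces 45 → [8, 12, 15, 21, 23, 26, 40, 40]
39 → replaces 40 → [8, 12, 15, 21, 23, 26, 39, 40]
Eight tails, so the longest non-decreasing subsequence has length 8 (e.g. 14, 17, 20, 21, 31, 31, 40, 45).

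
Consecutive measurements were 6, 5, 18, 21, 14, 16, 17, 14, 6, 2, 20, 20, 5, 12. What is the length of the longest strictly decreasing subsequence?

Negate each value so 'decreasing' becomes 'increasing', then run patience tails on the negated sequence:
-6 → extends → [-6]
-5 → extends → [-6, -5]
-18 → replaces -6 → [-18, -5]
-21 → replaces -18 → [-21, -5]
-14 → replaces -5 → [-21, -14]
-16 → replaces -14 → [-21, -16]
-17 → replaces -16 → [-21, -17]
-14 → extends → [-21, -17, -14]
-6 → extends → [-21, -17, -14, -6]
-2 → extends → [-21, -17, -14, -6, -2]
-20 → replaces -17 → [-21, -20, -14, -6, -2]
-20 → already a tail → [-21, -20, -14, -6, -2]
-5 → replaces -2 → [-21, -20, -14, -6, -5]
-12 → replaces -6 → [-21, -20, -14, -12, -5]
Five tails, so the longest strictly decreasing subsequence of the original has length 5.

5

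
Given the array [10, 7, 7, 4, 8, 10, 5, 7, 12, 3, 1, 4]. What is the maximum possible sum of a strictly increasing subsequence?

Let S[i] be the best sum of a strictly increasing subsequence ending at i:
i:      1  2  3  4  5  6  7  8  9 10 11 12
a[i]:  10  7  7  4  8 10  5  7 12  3  1  4
S:     10  7  7  4 15 25  9 16 37  3  1  7
Maximum is 37 (e.g. 7 + 8 + 10 + 12).

37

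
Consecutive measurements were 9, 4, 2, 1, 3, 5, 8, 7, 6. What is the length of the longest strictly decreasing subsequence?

Let dp[i] be the longest strictly decreasing subsequence ending at i:
i:     1 2 3 4 5 6 7 8 9
a[i]:  9 4 2 1 3 5 8 7 6
dp:    1 2 3 4 3 2 2 3 4
Maximum is 4.

4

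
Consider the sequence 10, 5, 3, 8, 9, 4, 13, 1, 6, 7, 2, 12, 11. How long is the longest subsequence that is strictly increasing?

5

Let dp[i] be the length of the longest such subsequence ending at index i:
i:      1  2  3  4  5  6  7  8  9 10 11 12 13
a[i]:  10  5  3  8  9  4 13  1  6  7  2 12 11
dp:     1  1  1  2  3  2  4  1  3  4  2  5  5
Maximum dp value is 5.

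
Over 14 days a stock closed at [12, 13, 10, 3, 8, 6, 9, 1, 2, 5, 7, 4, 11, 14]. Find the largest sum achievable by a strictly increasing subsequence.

45

Let S[i] be the best sum of a strictly increasing subsequence ending at i:
i:      1  2  3  4  5  6  7  8  9 10 11 12 13 14
a[i]:  12 13 10  3  8  6  9  1  2  5  7  4 11 14
S:     12 25 10  3 11  9 20  1  3  8 16  7 31 45
Maximum is 45 (e.g. 3 + 8 + 9 + 11 + 14).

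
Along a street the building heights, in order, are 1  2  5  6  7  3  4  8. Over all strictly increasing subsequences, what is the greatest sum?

29

Let S[i] be the best sum of a strictly increasing subsequence ending at i:
i:      1  2  3  4  5  6  7  8
a[i]:   1  2  5  6  7  3  4  8
S:      1  3  8 14 21  6 10 29
Maximum is 29 (e.g. 1 + 2 + 5 + 6 + 7 + 8).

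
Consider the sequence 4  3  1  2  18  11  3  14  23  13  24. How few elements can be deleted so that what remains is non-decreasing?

5

Fewest deletions = n − (longest non-decreasing subsequence).
Patience tails:
4 → extends → [4]
3 → replaces 4 → [3]
1 → replaces 3 → [1]
2 → extends → [1, 2]
18 → extends → [1, 2, 18]
11 → replaces 18 → [1, 2, 11]
3 → replaces 11 → [1, 2, 3]
14 → extends → [1, 2, 3, 14]
23 → extends → [1, 2, 3, 14, 23]
13 → replaces 14 → [1, 2, 3, 13, 23]
24 → extends → [1, 2, 3, 13, 23, 24]
Longest non-decreasing subsequence has length 6, so deletions = 11 − 6 = 5.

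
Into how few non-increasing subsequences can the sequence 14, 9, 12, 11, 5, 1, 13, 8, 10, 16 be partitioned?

4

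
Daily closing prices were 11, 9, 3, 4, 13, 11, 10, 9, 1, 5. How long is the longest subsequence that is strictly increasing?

3

Track the smallest tail for each achievable length (strict):
11 → extends → [11]
9 → replaces 11 → [9]
3 → replaces 9 → [3]
4 → extends → [3, 4]
13 → extends → [3, 4, 13]
11 → replaces 13 → [3, 4, 11]
10 → replaces 11 → [3, 4, 10]
9 → replaces 10 → [3, 4, 9]
1 → replaces 3 → [1, 4, 9]
5 → replaces 9 → [1, 4, 5]
Three tails, so the longest strictly increasing subsequence has length 3 (e.g. 3, 4, 13).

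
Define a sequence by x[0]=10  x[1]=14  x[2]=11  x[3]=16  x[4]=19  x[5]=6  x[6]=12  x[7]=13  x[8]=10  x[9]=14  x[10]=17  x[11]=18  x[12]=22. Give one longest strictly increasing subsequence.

10, 11, 12, 13, 14, 17, 18, 22

Patience tails give the LIS length; then backtrack through the dp parents:
10 → extends → [10]
14 → extends → [10, 14]
11 → replaces 14 → [10, 11]
16 → extends → [10, 11, 16]
19 → extends → [10, 11, 16, 19]
6 → replaces 10 → [6, 11, 16, 19]
12 → replaces 16 → [6, 11, 12, 19]
13 → replaces 19 → [6, 11, 12, 13]
10 → replaces 11 → [6, 10, 12, 13]
14 → extends → [6, 10, 12, 13, 14]
17 → extends → [6, 10, 12, 13, 14, 17]
18 → extends → [6, 10, 12, 13, 14, 17, 18]
22 → extends → [6, 10, 12, 13, 14, 17, 18, 22]
Length 8; one witness is 10, 11, 12, 13, 14, 17, 18, 22.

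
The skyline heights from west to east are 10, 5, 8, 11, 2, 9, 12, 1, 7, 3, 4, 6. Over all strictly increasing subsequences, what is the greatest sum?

Let S[i] be the best sum of a strictly increasing subsequence ending at i:
i:      1  2  3  4  5  6  7  8  9 10 11 12
a[i]:  10  5  8 11  2  9 12  1  7  3  4  6
S:     10  5 13 24  2 22 36  1 12  5  9 15
Maximum is 36 (e.g. 5 + 8 + 11 + 12).

36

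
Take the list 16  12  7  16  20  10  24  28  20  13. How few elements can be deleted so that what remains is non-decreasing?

5

Fewest deletions = n − (longest non-decreasing subsequence).
Patience tails:
16 → extends → [16]
12 → replaces 16 → [12]
7 → replaces 12 → [7]
16 → extends → [7, 16]
20 → extends → [7, 16, 20]
10 → replaces 16 → [7, 10, 20]
24 → extends → [7, 10, 20, 24]
28 → extends → [7, 10, 20, 24, 28]
20 → replaces 24 → [7, 10, 20, 20, 28]
13 → replaces 20 → [7, 10, 13, 20, 28]
Longest non-decreasing subsequence has length 5, so deletions = 10 − 5 = 5.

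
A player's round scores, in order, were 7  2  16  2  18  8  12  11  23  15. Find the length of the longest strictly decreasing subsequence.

3

Let dp[i] be the longest strictly decreasing subsequence ending at i:
i:      1  2  3  4  5  6  7  8  9 10
a[i]:   7  2 16  2 18  8 12 11 23 15
dp:     1  2  1  2  1  2  2  3  1  2
Maximum is 3.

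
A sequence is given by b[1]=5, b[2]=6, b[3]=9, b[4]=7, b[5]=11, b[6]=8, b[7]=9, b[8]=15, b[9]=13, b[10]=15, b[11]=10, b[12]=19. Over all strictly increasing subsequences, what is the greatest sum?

Let S[i] be the best sum of a strictly increasing subsequence ending at i:
i:      1  2  3  4  5  6  7  8  9 10 11 12
b[i]:   5  6  9  7 11  8  9 15 13 15 10 19
S:      5 11 20 18 31 26 35 50 48 63 45 82
Maximum is 82 (e.g. 5 + 6 + 7 + 8 + 9 + 13 + 15 + 19).

82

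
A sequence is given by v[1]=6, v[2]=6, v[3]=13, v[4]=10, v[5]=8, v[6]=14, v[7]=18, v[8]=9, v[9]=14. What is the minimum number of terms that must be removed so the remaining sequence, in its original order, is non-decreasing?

Fewest deletions = n − (longest non-decreasing subsequence).
i:      1  2  3  4  5  6  7  8  9
v[i]:   6  6 13 10  8 14 18  9 14
dp:     1  2  3  3  3  4  5  4  5
max dp = 5, so deletions = 9 − 5 = 4.

4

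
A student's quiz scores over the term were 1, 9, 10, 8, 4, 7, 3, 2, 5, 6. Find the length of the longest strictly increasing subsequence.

4

Track the smallest tail for each achievable length (strict):
1 → extends → [1]
9 → extends → [1, 9]
10 → extends → [1, 9, 10]
8 → replaces 9 → [1, 8, 10]
4 → replaces 8 → [1, 4, 10]
7 → replaces 10 → [1, 4, 7]
3 → replaces 4 → [1, 3, 7]
2 → replaces 3 → [1, 2, 7]
5 → replaces 7 → [1, 2, 5]
6 → extends → [1, 2, 5, 6]
Four tails, so the longest strictly increasing subsequence has length 4 (e.g. 1, 4, 5, 6).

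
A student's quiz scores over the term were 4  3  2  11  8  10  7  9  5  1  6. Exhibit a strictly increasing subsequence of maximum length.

4, 8, 10

Patience tails give the LIS length; then backtrack through the dp parents:
4 → extends → [4]
3 → replaces 4 → [3]
2 → replaces 3 → [2]
11 → extends → [2, 11]
8 → replaces 11 → [2, 8]
10 → extends → [2, 8, 10]
7 → replaces 8 → [2, 7, 10]
9 → replaces 10 → [2, 7, 9]
5 → replaces 7 → [2, 5, 9]
1 → replaces 2 → [1, 5, 9]
6 → replaces 9 → [1, 5, 6]
Length 3; one witness is 4, 8, 10.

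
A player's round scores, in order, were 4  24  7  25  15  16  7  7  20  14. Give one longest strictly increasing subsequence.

Patience tails give the LIS length; then backtrack through the dp parents:
4 → extends → [4]
24 → extends → [4, 24]
7 → replaces 24 → [4, 7]
25 → extends → [4, 7, 25]
15 → replaces 25 → [4, 7, 15]
16 → extends → [4, 7, 15, 16]
7 → already a tail → [4, 7, 15, 16]
7 → already a tail → [4, 7, 15, 16]
20 → extends → [4, 7, 15, 16, 20]
14 → replaces 15 → [4, 7, 14, 16, 20]
Length 5; one witness is 4, 7, 15, 16, 20.

4, 7, 15, 16, 20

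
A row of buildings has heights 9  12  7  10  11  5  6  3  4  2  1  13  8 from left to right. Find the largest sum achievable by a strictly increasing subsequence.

Let S[i] be the best sum of a strictly increasing subsequence ending at i:
i:      1  2  3  4  5  6  7  8  9 10 11 12 13
a[i]:   9 12  7 10 11  5  6  3  4  2  1 13  8
S:      9 21  7 19 30  5 11  3  7  2  1 43 19
Maximum is 43 (e.g. 9 + 10 + 11 + 13).

43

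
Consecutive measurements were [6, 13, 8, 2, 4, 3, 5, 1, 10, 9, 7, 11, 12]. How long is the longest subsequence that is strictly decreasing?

5

Let dp[i] be the longest strictly decreasing subsequence ending at i:
i:      1  2  3  4  5  6  7  8  9 10 11 12 13
a[i]:   6 13  8  2  4  3  5  1 10  9  7 11 12
dp:     1  1  2  3  3  4  3  5  2  3  4  2  2
Maximum is 5.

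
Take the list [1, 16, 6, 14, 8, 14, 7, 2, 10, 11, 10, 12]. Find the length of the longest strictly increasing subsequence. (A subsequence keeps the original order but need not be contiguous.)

Let dp[i] be the length of the longest such subsequence ending at index i:
i:      1  2  3  4  5  6  7  8  9 10 11 12
a[i]:   1 16  6 14  8 14  7  2 10 11 10 12
dp:     1  2  2  3  3  4  3  2  4  5  4  6
Maximum dp value is 6.

6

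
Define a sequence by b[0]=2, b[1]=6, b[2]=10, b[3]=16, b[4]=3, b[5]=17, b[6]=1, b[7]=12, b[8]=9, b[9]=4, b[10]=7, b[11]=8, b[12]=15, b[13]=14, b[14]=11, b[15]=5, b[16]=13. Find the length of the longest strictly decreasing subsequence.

Negate each value so 'decreasing' becomes 'increasing', then run patience tails on the negated sequence:
-2 → extends → [-2]
-6 → replaces -2 → [-6]
-10 → replaces -6 → [-10]
-16 → replaces -10 → [-16]
-3 → extends → [-16, -3]
-17 → replaces -16 → [-17, -3]
-1 → extends → [-17, -3, -1]
-12 → replaces -3 → [-17, -12, -1]
-9 → replaces -1 → [-17, -12, -9]
-4 → extends → [-17, -12, -9, -4]
-7 → replaces -4 → [-17, -12, -9, -7]
-8 → replaces -7 → [-17, -12, -9, -8]
-15 → replaces -12 → [-17, -15, -9, -8]
-14 → replaces -9 → [-17, -15, -14, -8]
-11 → replaces -8 → [-17, -15, -14, -11]
-5 → extends → [-17, -15, -14, -11, -5]
-13 → replaces -11 → [-17, -15, -14, -13, -5]
Five tails, so the longest strictly decreasing subsequence of the original has length 5.

5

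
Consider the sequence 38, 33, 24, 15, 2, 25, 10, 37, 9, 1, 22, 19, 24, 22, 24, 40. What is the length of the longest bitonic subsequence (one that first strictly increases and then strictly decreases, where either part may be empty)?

inc[i] = longest strictly increasing subsequence ending at i; dec[i] = longest strictly decreasing subsequence starting at i:
i:      1  2  3  4  5  6  7  8  9 10 11 12 13 14 15 16
a[i]:  38 33 24 15  2 25 10 37  9  1 22 19 24 22 24 40
inc:    1  1  1  1  1  2  2  3  2  1  3  3  4  4  5  6
dec:    7  6  5  4  2  4  3  3  2  1  2  1  2  1  1  1
Best peak at i=1 (value 38): inc=1, dec=7, length 1+7−1 = 7.

7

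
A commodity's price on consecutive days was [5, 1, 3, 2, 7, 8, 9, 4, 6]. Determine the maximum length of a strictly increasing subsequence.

5

Track the smallest tail for each achievable length (strict):
5 → extends → [5]
1 → replaces 5 → [1]
3 → extends → [1, 3]
2 → replaces 3 → [1, 2]
7 → extends → [1, 2, 7]
8 → extends → [1, 2, 7, 8]
9 → extends → [1, 2, 7, 8, 9]
4 → replaces 7 → [1, 2, 4, 8, 9]
6 → replaces 8 → [1, 2, 4, 6, 9]
Five tails, so the longest strictly increasing subsequence has length 5 (e.g. 1, 3, 7, 8, 9).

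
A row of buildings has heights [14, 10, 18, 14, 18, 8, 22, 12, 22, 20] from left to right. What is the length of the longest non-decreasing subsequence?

Track the smallest tail for each achievable length (allowing ties):
14 → extends → [14]
10 → replaces 14 → [10]
18 → extends → [10, 18]
14 → replaces 18 → [10, 14]
18 → extends → [10, 14, 18]
8 → replaces 10 → [8, 14, 18]
22 → extends → [8, 14, 18, 22]
12 → replaces 14 → [8, 12, 18, 22]
22 → extends → [8, 12, 18, 22, 22]
20 → replaces 22 → [8, 12, 18, 20, 22]
Five tails, so the longest non-decreasing subsequence has length 5 (e.g. 14, 18, 18, 22, 22).

5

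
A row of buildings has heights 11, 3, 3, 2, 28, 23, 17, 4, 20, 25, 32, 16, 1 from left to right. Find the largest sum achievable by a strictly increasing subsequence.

Let S[i] be the best sum of a strictly increasing subsequence ending at i:
i:       1   2   3   4   5   6   7   8   9  10  11  12  13
a[i]:   11   3   3   2  28  23  17   4  20  25  32  16   1
S:      11   3   3   2  39  34  28   7  48  73 105  27   1
Maximum is 105 (e.g. 11 + 17 + 20 + 25 + 32).

105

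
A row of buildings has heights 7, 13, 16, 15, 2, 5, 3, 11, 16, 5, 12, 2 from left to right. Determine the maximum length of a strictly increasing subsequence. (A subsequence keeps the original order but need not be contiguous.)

4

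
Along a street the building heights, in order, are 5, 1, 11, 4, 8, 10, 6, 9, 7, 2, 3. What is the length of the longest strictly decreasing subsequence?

Negate each value so 'decreasing' becomes 'increasing', then run patience tails on the negated sequence:
-5 → extends → [-5]
-1 → extends → [-5, -1]
-11 → replaces -5 → [-11, -1]
-4 → replaces -1 → [-11, -4]
-8 → replaces -4 → [-11, -8]
-10 → replaces -8 → [-11, -10]
-6 → extends → [-11, -10, -6]
-9 → replaces -6 → [-11, -10, -9]
-7 → extends → [-11, -10, -9, -7]
-2 → extends → [-11, -10, -9, -7, -2]
-3 → replaces -2 → [-11, -10, -9, -7, -3]
Five tails, so the longest strictly decreasing subsequence of the original has length 5.

5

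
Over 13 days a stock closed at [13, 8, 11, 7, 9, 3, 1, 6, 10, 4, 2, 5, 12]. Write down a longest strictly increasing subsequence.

8, 9, 10, 12

Patience tails give the LIS length; then backtrack through the dp parents:
13 → extends → [13]
8 → replaces 13 → [8]
11 → extends → [8, 11]
7 → replaces 8 → [7, 11]
9 → replaces 11 → [7, 9]
3 → replaces 7 → [3, 9]
1 → replaces 3 → [1, 9]
6 → replaces 9 → [1, 6]
10 → extends → [1, 6, 10]
4 → replaces 6 → [1, 4, 10]
2 → replaces 4 → [1, 2, 10]
5 → replaces 10 → [1, 2, 5]
12 → extends → [1, 2, 5, 12]
Length 4; one witness is 8, 9, 10, 12.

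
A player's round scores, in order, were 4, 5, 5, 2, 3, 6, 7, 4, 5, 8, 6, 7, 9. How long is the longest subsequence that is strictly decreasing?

2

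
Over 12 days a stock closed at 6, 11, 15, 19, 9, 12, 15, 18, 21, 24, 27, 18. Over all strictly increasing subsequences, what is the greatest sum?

134

Let S[i] be the best sum of a strictly increasing subsequence ending at i:
i:       1   2   3   4   5   6   7   8   9  10  11  12
a[i]:    6  11  15  19   9  12  15  18  21  24  27  18
S:       6  17  32  51  15  29  44  62  83 107 134  62
Maximum is 134 (e.g. 6 + 11 + 12 + 15 + 18 + 21 + 24 + 27).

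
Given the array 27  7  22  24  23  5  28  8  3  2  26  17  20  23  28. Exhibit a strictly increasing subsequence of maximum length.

7, 8, 17, 20, 23, 28

Patience tails give the LIS length; then backtrack through the dp parents:
27 → extends → [27]
7 → replaces 27 → [7]
22 → extends → [7, 22]
24 → extends → [7, 22, 24]
23 → replaces 24 → [7, 22, 23]
5 → replaces 7 → [5, 22, 23]
28 → extends → [5, 22, 23, 28]
8 → replaces 22 → [5, 8, 23, 28]
3 → replaces 5 → [3, 8, 23, 28]
2 → replaces 3 → [2, 8, 23, 28]
26 → replaces 28 → [2, 8, 23, 26]
17 → replaces 23 → [2, 8, 17, 26]
20 → replaces 26 → [2, 8, 17, 20]
23 → extends → [2, 8, 17, 20, 23]
28 → extends → [2, 8, 17, 20, 23, 28]
Length 6; one witness is 7, 8, 17, 20, 23, 28.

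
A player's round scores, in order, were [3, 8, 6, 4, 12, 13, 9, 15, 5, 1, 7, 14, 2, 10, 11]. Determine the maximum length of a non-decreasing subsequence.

6

Let dp[i] be the length of the longest such subsequence ending at index i:
i:      1  2  3  4  5  6  7  8  9 10 11 12 13 14 15
a[i]:   3  8  6  4 12 13  9 15  5  1  7 14  2 10 11
dp:     1  2  2  2  3  4  3  5  3  1  4  5  2  5  6
Maximum dp value is 6.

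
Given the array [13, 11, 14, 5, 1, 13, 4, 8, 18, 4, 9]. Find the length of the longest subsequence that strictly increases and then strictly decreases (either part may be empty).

inc[i] = longest strictly increasing subsequence ending at i; dec[i] = longest strictly decreasing subsequence starting at i:
i:      1  2  3  4  5  6  7  8  9 10 11
a[i]:  13 11 14  5  1 13  4  8 18  4  9
inc:    1  1  2  1  1  2  2  3  4  2  4
dec:    4  3  4  2  1  3  1  2  2  1  1
Best peak at i=3 (value 14): inc=2, dec=4, length 2+4−1 = 5.

5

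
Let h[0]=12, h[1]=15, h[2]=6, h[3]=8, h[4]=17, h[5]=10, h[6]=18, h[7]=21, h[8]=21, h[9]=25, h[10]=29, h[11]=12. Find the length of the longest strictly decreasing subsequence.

Let dp[i] be the longest strictly decreasing subsequence ending at i:
i:      0  1  2  3  4  5  6  7  8  9 10 11
h[i]:  12 15  6  8 17 10 18 21 21 25 29 12
dp:     1  1  2  2  1  2  1  1  1  1  1  2
Maximum is 2.

2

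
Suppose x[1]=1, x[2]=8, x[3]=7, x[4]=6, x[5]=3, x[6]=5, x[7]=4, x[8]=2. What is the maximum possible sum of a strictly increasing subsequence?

9

Let S[i] be the best sum of a strictly increasing subsequence ending at i:
i:     1 2 3 4 5 6 7 8
x[i]:  1 8 7 6 3 5 4 2
S:     1 9 8 7 4 9 8 3
Maximum is 9 (e.g. 1 + 8).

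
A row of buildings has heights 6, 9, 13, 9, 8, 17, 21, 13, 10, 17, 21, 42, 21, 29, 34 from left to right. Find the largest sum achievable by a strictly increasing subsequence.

Let S[i] be the best sum of a strictly increasing subsequence ending at i:
i:       1   2   3   4   5   6   7   8   9  10  11  12  13  14  15
a[i]:    6   9  13   9   8  17  21  13  10  17  21  42  21  29  34
S:       6  15  28  15  14  45  66  28  25  45  66 108  66  95 129
Maximum is 129 (e.g. 6 + 9 + 13 + 17 + 21 + 29 + 34).

129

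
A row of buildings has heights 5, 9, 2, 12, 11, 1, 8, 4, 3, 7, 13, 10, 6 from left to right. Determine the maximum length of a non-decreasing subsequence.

4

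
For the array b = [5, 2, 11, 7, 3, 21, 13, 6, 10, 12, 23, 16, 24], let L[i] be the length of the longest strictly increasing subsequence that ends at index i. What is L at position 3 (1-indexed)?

2

dp[i] = 1 + max{dp[j] : j<i, b[j]<b[i]} (or 1 if no such j):
i:      1  2  3  4  5  6  7  8  9 10 11 12 13
b[i]:   5  2 11  7  3 21 13  6 10 12 23 16 24
dp:     1  1  2  2  2  3  3  3  4  5  6  6  7
At index 3 the value is 2.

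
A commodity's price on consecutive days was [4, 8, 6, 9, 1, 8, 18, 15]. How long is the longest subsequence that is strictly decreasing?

Let dp[i] be the longest strictly decreasing subsequence ending at i:
i:      1  2  3  4  5  6  7  8
a[i]:   4  8  6  9  1  8 18 15
dp:     1  1  2  1  3  2  1  2
Maximum is 3.

3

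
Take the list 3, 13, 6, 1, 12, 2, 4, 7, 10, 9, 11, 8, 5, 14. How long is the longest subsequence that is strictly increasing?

7

Let dp[i] be the length of the longest such subsequence ending at index i:
i:      1  2  3  4  5  6  7  8  9 10 11 12 13 14
a[i]:   3 13  6  1 12  2  4  7 10  9 11  8  5 14
dp:     1  2  2  1  3  2  3  4  5  5  6  5  4  7
Maximum dp value is 7.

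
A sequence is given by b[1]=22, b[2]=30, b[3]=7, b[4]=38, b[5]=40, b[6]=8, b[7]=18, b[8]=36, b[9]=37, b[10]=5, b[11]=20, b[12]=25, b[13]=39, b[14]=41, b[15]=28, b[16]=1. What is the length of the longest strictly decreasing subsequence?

4

Let dp[i] be the longest strictly decreasing subsequence ending at i:
i:      1  2  3  4  5  6  7  8  9 10 11 12 13 14 15 16
b[i]:  22 30  7 38 40  8 18 36 37  5 20 25 39 41 28  1
dp:     1  1  2  1  1  2  2  2  2  3  3  3  2  1  3  4
Maximum is 4.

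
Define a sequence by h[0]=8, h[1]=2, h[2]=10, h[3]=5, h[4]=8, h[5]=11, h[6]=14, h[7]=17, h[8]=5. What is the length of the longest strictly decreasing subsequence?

Let dp[i] be the longest strictly decreasing subsequence ending at i:
i:      0  1  2  3  4  5  6  7  8
h[i]:   8  2 10  5  8 11 14 17  5
dp:     1  2  1  2  2  1  1  1  3
Maximum is 3.

3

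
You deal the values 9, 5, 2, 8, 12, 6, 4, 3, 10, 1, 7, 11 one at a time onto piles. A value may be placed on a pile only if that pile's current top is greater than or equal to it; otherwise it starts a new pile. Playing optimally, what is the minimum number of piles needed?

4

Place each on the leftmost legal pile:
9 → new pile 1 (tops now [9])
5 → pile 1 (tops now [5])
2 → pile 1 (tops now [2])
8 → new pile 2 (tops now [2, 8])
12 → new pile 3 (tops now [2, 8, 12])
6 → pile 2 (tops now [2, 6, 12])
4 → pile 2 (tops now [2, 4, 12])
3 → pile 2 (tops now [2, 3, 12])
10 → pile 3 (tops now [2, 3, 10])
1 → pile 1 (tops now [1, 3, 10])
7 → pile 3 (tops now [1, 3, 7])
11 → new pile 4 (tops now [1, 3, 7, 11])
Four piles.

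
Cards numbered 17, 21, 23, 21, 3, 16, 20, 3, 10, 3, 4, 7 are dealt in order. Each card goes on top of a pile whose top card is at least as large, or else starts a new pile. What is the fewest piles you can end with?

Place each on the leftmost legal pile:
17 → new pile 1 (tops now [17])
21 → new pile 2 (tops now [17, 21])
23 → new pile 3 (tops now [17, 21, 23])
21 → pile 2 (tops now [17, 21, 23])
3 → pile 1 (tops now [3, 21, 23])
16 → pile 2 (tops now [3, 16, 23])
20 → pile 3 (tops now [3, 16, 20])
3 → pile 1 (tops now [3, 16, 20])
10 → pile 2 (tops now [3, 10, 20])
3 → pile 1 (tops now [3, 10, 20])
4 → pile 2 (tops now [3, 4, 20])
7 → pile 3 (tops now [3, 4, 7])
Three piles.

3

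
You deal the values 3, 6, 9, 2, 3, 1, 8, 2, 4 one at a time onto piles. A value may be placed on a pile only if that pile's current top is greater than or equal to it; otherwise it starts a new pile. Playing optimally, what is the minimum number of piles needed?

3

Place each on the leftmost legal pile:
3 → new pile 1 (tops now [3])
6 → new pile 2 (tops now [3, 6])
9 → new pile 3 (tops now [3, 6, 9])
2 → pile 1 (tops now [2, 6, 9])
3 → pile 2 (tops now [2, 3, 9])
1 → pile 1 (tops now [1, 3, 9])
8 → pile 3 (tops now [1, 3, 8])
2 → pile 2 (tops now [1, 2, 8])
4 → pile 3 (tops now [1, 2, 4])
Three piles.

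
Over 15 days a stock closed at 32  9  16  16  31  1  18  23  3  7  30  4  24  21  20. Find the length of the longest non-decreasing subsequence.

6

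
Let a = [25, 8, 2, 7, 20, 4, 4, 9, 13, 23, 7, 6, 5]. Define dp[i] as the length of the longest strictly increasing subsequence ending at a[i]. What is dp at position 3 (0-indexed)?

2

dp[i] = 1 + max{dp[j] : j<i, a[j]<a[i]} (or 1 if no such j):
i:      0  1  2  3  4  5  6  7  8  9 10 11 12
a[i]:  25  8  2  7 20  4  4  9 13 23  7  6  5
dp:     1  1  1  2  3  2  2  3  4  5  3  3  3
At index 3 the value is 2.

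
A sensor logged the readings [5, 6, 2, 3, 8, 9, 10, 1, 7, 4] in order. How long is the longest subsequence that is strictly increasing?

5

Track the smallest tail for each achievable length (strict):
5 → extends → [5]
6 → extends → [5, 6]
2 → replaces 5 → [2, 6]
3 → replaces 6 → [2, 3]
8 → extends → [2, 3, 8]
9 → extends → [2, 3, 8, 9]
10 → extends → [2, 3, 8, 9, 10]
1 → replaces 2 → [1, 3, 8, 9, 10]
7 → replaces 8 → [1, 3, 7, 9, 10]
4 → replaces 7 → [1, 3, 4, 9, 10]
Five tails, so the longest strictly increasing subsequence has length 5 (e.g. 5, 6, 8, 9, 10).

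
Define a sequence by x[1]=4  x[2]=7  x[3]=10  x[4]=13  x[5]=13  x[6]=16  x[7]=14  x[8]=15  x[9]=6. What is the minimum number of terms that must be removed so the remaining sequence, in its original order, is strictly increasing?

3

Fewest deletions = n − (longest strictly increasing subsequence).
i:      1  2  3  4  5  6  7  8  9
x[i]:   4  7 10 13 13 16 14 15  6
dp:     1  2  3  4  4  5  5  6  2
max dp = 6, so deletions = 9 − 6 = 3.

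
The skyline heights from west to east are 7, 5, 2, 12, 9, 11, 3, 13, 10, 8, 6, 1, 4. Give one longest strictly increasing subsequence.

Patience tails give the LIS length; then backtrack through the dp parents:
7 → extends → [7]
5 → replaces 7 → [5]
2 → replaces 5 → [2]
12 → extends → [2, 12]
9 → replaces 12 → [2, 9]
11 → extends → [2, 9, 11]
3 → replaces 9 → [2, 3, 11]
13 → extends → [2, 3, 11, 13]
10 → replaces 11 → [2, 3, 10, 13]
8 → replaces 10 → [2, 3, 8, 13]
6 → replaces 8 → [2, 3, 6, 13]
1 → replaces 2 → [1, 3, 6, 13]
4 → replaces 6 → [1, 3, 4, 13]
Length 4; one witness is 7, 9, 11, 13.

7, 9, 11, 13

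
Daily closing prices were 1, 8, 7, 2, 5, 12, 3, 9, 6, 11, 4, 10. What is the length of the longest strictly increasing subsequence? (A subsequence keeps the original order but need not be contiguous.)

Let dp[i] be the length of the longest such subsequence ending at index i:
i:      1  2  3  4  5  6  7  8  9 10 11 12
a[i]:   1  8  7  2  5 12  3  9  6 11  4 10
dp:     1  2  2  2  3  4  3  4  4  5  4  5
Maximum dp value is 5.

5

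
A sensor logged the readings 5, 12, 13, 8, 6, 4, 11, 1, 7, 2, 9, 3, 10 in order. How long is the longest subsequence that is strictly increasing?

Track the smallest tail for each achievable length (strict):
5 → extends → [5]
12 → extends → [5, 12]
13 → extends → [5, 12, 13]
8 → replaces 12 → [5, 8, 13]
6 → replaces 8 → [5, 6, 13]
4 → replaces 5 → [4, 6, 13]
11 → replaces 13 → [4, 6, 11]
1 → replaces 4 → [1, 6, 11]
7 → replaces 11 → [1, 6, 7]
2 → replaces 6 → [1, 2, 7]
9 → extends → [1, 2, 7, 9]
3 → replaces 7 → [1, 2, 3, 9]
10 → extends → [1, 2, 3, 9, 10]
Five tails, so the longest strictly increasing subsequence has length 5 (e.g. 5, 6, 7, 9, 10).

5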